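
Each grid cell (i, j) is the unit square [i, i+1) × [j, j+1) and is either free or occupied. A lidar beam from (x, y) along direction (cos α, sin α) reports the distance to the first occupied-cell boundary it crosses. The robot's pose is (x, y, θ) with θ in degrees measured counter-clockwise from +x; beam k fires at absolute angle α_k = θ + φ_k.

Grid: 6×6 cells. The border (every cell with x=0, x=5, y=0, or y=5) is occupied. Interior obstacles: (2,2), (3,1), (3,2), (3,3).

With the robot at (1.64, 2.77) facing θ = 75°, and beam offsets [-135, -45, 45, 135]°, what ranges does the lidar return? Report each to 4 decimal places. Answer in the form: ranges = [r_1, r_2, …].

ranges = [0.7200, 0.4157, 1.2800, 0.7390]

beam 1: φ=-135°, α=300°
  direction (0.5000, -0.8660); cell (1,2); t to first gridline: x 0.7200, y 0.8891 (then +2.0000 / +1.1547)
    (2,2) via x @ 0.7200  # hit
  → r_1 = 0.7200
beam 2: φ=-45°, α=30°
  direction (0.8660, 0.5000); cell (1,2); t to first gridline: x 0.4157, y 0.4600 (then +1.1547 / +2.0000)
    (2,2) via x @ 0.4157  # hit
  → r_2 = 0.4157
beam 3: φ=45°, α=120°
  direction (-0.5000, 0.8660); cell (1,2); t to first gridline: x 1.2800, y 0.2656 (then +2.0000 / +1.1547)
    (1,3) via y @ 0.2656
    (0,3) via x @ 1.2800  # hit
  → r_3 = 1.2800
beam 4: φ=135°, α=210°
  direction (-0.8660, -0.5000); cell (1,2); t to first gridline: x 0.7390, y 1.5400 (then +1.1547 / +2.0000)
    (0,2) via x @ 0.7390  # hit
  → r_4 = 0.7390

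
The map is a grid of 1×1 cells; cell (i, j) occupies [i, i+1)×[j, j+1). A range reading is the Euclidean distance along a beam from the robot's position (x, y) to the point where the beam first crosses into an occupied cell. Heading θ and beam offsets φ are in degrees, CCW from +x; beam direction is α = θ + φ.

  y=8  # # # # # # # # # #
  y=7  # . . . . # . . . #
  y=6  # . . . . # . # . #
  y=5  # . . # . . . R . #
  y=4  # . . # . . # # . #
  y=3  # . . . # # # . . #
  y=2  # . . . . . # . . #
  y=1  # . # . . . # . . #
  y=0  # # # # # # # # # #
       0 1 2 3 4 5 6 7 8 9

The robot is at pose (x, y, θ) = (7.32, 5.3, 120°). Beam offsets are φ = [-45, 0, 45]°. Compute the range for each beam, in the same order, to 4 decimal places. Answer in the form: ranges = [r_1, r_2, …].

ranges = [0.7247, 2.6400, 6.5429]

beam 1: φ=-45°, α=75°
  d=(0.2588,0.9659)  start (7,5)  tX=2.6273 tY=0.7247  stride 1/|dx|=3.8637 1/|dy|=1.0353
    cross y-line → (7,6), t=0.7247 (wall)
  → r_1 = 0.7247
beam 2: φ=0°, α=120°
  d=(-0.5000,0.8660)  start (7,5)  tX=0.6400 tY=0.8083  stride 1/|dx|=2.0000 1/|dy|=1.1547
    cross x-line → (6,5), t=0.6400
    cross y-line → (6,6), t=0.8083
    cross y-line → (6,7), t=1.9630
    cross x-line → (5,7), t=2.6400 (wall)
  → r_2 = 2.6400
beam 3: φ=45°, α=165°
  d=(-0.9659,0.2588)  start (7,5)  tX=0.3313 tY=2.7046  stride 1/|dx|=1.0353 1/|dy|=3.8637
    cross x-line → (6,5), t=0.3313
    cross x-line → (5,5), t=1.3666
    cross x-line → (4,5), t=2.4018
    cross y-line → (4,6), t=2.7046
    cross x-line → (3,6), t=3.4371
    cross x-line → (2,6), t=4.4724
    cross x-line → (1,6), t=5.5077
    cross x-line → (0,6), t=6.5429 (wall)
  → r_3 = 6.5429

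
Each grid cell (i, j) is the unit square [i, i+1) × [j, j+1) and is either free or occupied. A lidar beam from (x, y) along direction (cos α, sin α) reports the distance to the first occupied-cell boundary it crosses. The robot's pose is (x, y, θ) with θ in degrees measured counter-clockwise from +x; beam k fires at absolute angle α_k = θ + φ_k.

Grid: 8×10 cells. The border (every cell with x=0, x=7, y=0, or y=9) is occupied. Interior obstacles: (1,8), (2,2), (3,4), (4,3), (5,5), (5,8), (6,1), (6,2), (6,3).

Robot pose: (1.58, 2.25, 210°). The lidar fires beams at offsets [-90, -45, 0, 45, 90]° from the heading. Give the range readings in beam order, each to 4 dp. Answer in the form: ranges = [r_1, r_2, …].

ranges = [1.1600, 0.6005, 0.6697, 1.2941, 1.4434]

beam 1: φ=-90°, α=120°
  cosα=-0.5000 sinα=0.8660 | (1,2) | tMaxX 1.1600 tMaxY 0.8660 | tΔX 2.0000 tΔY 1.1547
    t=0.8660 [y] (1,3)
    t=1.1600 [x] (0,3) — stop
  → r_1 = 1.1600
beam 2: φ=-45°, α=165°
  cosα=-0.9659 sinα=0.2588 | (1,2) | tMaxX 0.6005 tMaxY 2.8978 | tΔX 1.0353 tΔY 3.8637
    t=0.6005 [x] (0,2) — stop
  → r_2 = 0.6005
beam 3: φ=0°, α=210°
  cosα=-0.8660 sinα=-0.5000 | (1,2) | tMaxX 0.6697 tMaxY 0.5000 | tΔX 1.1547 tΔY 2.0000
    t=0.5000 [y] (1,1)
    t=0.6697 [x] (0,1) — stop
  → r_3 = 0.6697
beam 4: φ=45°, α=255°
  cosα=-0.2588 sinα=-0.9659 | (1,2) | tMaxX 2.2409 tMaxY 0.2588 | tΔX 3.8637 tΔY 1.0353
    t=0.2588 [y] (1,1)
    t=1.2941 [y] (1,0) — stop
  → r_4 = 1.2941
beam 5: φ=90°, α=300°
  cosα=0.5000 sinα=-0.8660 | (1,2) | tMaxX 0.8400 tMaxY 0.2887 | tΔX 2.0000 tΔY 1.1547
    t=0.2887 [y] (1,1)
    t=0.8400 [x] (2,1)
    t=1.4434 [y] (2,0) — stop
  → r_5 = 1.4434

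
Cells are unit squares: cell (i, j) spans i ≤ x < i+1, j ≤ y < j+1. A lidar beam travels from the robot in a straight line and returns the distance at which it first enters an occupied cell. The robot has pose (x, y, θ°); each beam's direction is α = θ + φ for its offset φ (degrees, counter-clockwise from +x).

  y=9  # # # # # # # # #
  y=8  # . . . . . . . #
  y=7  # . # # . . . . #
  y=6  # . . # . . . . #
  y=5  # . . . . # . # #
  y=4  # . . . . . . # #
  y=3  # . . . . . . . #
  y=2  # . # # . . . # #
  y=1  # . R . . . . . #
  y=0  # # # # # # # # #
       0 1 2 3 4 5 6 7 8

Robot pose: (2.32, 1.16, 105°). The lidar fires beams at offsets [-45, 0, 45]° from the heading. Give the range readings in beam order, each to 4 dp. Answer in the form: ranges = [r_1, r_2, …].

ranges = [0.9699, 0.8696, 1.5242]

beam 1: φ=-45°, α=60°
  cosα=0.5000 sinα=0.8660 | (2,1) | tMaxX 1.3600 tMaxY 0.9699 | tΔX 2.0000 tΔY 1.1547
    t=0.9699 [y] (2,2) — stop
  → r_1 = 0.9699
beam 2: φ=0°, α=105°
  cosα=-0.2588 sinα=0.9659 | (2,1) | tMaxX 1.2364 tMaxY 0.8696 | tΔX 3.8637 tΔY 1.0353
    t=0.8696 [y] (2,2) — stop
  → r_2 = 0.8696
beam 3: φ=45°, α=150°
  cosα=-0.8660 sinα=0.5000 | (2,1) | tMaxX 0.3695 tMaxY 1.6800 | tΔX 1.1547 tΔY 2.0000
    t=0.3695 [x] (1,1)
    t=1.5242 [x] (0,1) — stop
  → r_3 = 1.5242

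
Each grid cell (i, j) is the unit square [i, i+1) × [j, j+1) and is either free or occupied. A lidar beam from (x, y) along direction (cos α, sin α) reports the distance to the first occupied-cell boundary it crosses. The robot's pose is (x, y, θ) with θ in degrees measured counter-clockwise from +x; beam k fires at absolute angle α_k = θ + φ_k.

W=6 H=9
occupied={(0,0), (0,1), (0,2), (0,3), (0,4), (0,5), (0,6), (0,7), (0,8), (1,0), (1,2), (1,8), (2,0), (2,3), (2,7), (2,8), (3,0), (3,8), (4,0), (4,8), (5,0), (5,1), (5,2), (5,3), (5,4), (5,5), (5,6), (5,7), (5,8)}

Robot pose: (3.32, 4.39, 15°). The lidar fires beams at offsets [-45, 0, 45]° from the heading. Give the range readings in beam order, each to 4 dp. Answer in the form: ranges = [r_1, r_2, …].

beam 1: φ=-45°, α=330°
  dir = (cos 330°, sin 330°) = (0.8660, -0.5000); from cell (3,4)
  next x-line at t=0.7852, next y-line at t=0.7800; Δt_x=1.1547, Δt_y=2.0000
    y: enter (3,3) at t=0.7800
    x: enter (4,3) at t=0.7852
    x: enter (5,3) at t=1.9399 ← occupied
  → r_1 = 1.9399
beam 2: φ=0°, α=15°
  dir = (cos 15°, sin 15°) = (0.9659, 0.2588); from cell (3,4)
  next x-line at t=0.7040, next y-line at t=2.3569; Δt_x=1.0353, Δt_y=3.8637
    x: enter (4,4) at t=0.7040
    x: enter (5,4) at t=1.7393 ← occupied
  → r_2 = 1.7393
beam 3: φ=45°, α=60°
  dir = (cos 60°, sin 60°) = (0.5000, 0.8660); from cell (3,4)
  next x-line at t=1.3600, next y-line at t=0.7044; Δt_x=2.0000, Δt_y=1.1547
    y: enter (3,5) at t=0.7044
    x: enter (4,5) at t=1.3600
    y: enter (4,6) at t=1.8591
    y: enter (4,7) at t=3.0138
    x: enter (5,7) at t=3.3600 ← occupied
  → r_3 = 3.3600

ranges = [1.9399, 1.7393, 3.3600]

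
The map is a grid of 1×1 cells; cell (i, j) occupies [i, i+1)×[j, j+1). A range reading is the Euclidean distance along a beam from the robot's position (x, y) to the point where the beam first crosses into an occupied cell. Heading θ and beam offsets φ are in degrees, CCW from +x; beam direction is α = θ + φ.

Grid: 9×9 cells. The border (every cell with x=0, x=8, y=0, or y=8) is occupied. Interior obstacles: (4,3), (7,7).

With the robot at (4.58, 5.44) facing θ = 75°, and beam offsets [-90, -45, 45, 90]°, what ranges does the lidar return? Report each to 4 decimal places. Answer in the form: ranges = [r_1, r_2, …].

ranges = [3.5406, 3.1200, 2.9560, 3.7063]

beam 1: φ=-90°, α=345°
  cosα=0.9659 sinα=-0.2588 | (4,5) | tMaxX 0.4348 tMaxY 1.7000 | tΔX 1.0353 tΔY 3.8637
    t=0.4348 [x] (5,5)
    t=1.4701 [x] (6,5)
    t=1.7000 [y] (6,4)
    t=2.5054 [x] (7,4)
    t=3.5406 [x] (8,4) — stop
  → r_1 = 3.5406
beam 2: φ=-45°, α=30°
  cosα=0.8660 sinα=0.5000 | (4,5) | tMaxX 0.4850 tMaxY 1.1200 | tΔX 1.1547 tΔY 2.0000
    t=0.4850 [x] (5,5)
    t=1.1200 [y] (5,6)
    t=1.6397 [x] (6,6)
    t=2.7944 [x] (7,6)
    t=3.1200 [y] (7,7) — stop
  → r_2 = 3.1200
beam 3: φ=45°, α=120°
  cosα=-0.5000 sinα=0.8660 | (4,5) | tMaxX 1.1600 tMaxY 0.6466 | tΔX 2.0000 tΔY 1.1547
    t=0.6466 [y] (4,6)
    t=1.1600 [x] (3,6)
    t=1.8013 [y] (3,7)
    t=2.9560 [y] (3,8) — stop
  → r_3 = 2.9560
beam 4: φ=90°, α=165°
  cosα=-0.9659 sinα=0.2588 | (4,5) | tMaxX 0.6005 tMaxY 2.1637 | tΔX 1.0353 tΔY 3.8637
    t=0.6005 [x] (3,5)
    t=1.6357 [x] (2,5)
    t=2.1637 [y] (2,6)
    t=2.6710 [x] (1,6)
    t=3.7063 [x] (0,6) — stop
  → r_4 = 3.7063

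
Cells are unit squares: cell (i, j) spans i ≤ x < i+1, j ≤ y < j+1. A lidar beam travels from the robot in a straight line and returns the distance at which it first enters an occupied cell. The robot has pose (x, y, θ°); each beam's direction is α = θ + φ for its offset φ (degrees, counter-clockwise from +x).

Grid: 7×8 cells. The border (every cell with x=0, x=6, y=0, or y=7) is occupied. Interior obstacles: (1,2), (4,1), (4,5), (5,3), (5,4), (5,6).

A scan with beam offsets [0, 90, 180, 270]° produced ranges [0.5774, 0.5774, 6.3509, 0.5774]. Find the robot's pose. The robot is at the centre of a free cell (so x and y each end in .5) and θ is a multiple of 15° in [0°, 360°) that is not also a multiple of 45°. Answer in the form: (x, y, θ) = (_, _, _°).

The pose lattice has 24·16 = 384 candidates. Test each by forward raycasting.
  (3.5, 5.5, 30°): beam 2 = 1.7321 ≠ 0.5774 ✗
  (4.5, 6.5, 150°): beam 1 = 1.0000 ≠ 0.5774 ✗
  (3.5, 6.5, 285°): beam 1 = 4.6587 ≠ 0.5774 ✗
  …
  (5.5, 1.5, 300°): r_1=0.5774, r_2=0.5774, r_3=6.3509, r_4=0.5774 — all match ✓
No second candidate reproduces the full scan.

(x, y, θ) = (5.5, 1.5, 300°)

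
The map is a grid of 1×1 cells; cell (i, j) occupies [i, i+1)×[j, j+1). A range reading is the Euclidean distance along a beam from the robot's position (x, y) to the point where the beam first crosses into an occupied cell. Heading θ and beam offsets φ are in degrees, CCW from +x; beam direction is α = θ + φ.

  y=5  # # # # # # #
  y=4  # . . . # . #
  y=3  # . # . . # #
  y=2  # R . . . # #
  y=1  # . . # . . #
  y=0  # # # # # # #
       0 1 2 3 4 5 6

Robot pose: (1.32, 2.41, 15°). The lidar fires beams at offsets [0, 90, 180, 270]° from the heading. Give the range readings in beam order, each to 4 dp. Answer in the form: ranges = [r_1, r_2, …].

ranges = [3.8098, 1.2364, 0.3313, 1.4597]

beam 1: φ=0°, α=15°
  dir = (cos 15°, sin 15°) = (0.9659, 0.2588); from cell (1,2)
  next x-line at t=0.7040, next y-line at t=2.2796; Δt_x=1.0353, Δt_y=3.8637
    x: enter (2,2) at t=0.7040
    x: enter (3,2) at t=1.7393
    y: enter (3,3) at t=2.2796
    x: enter (4,3) at t=2.7745
    x: enter (5,3) at t=3.8098 ← occupied
  → r_1 = 3.8098
beam 2: φ=90°, α=105°
  dir = (cos 105°, sin 105°) = (-0.2588, 0.9659); from cell (1,2)
  next x-line at t=1.2364, next y-line at t=0.6108; Δt_x=3.8637, Δt_y=1.0353
    y: enter (1,3) at t=0.6108
    x: enter (0,3) at t=1.2364 ← occupied
  → r_2 = 1.2364
beam 3: φ=180°, α=195°
  dir = (cos 195°, sin 195°) = (-0.9659, -0.2588); from cell (1,2)
  next x-line at t=0.3313, next y-line at t=1.5841; Δt_x=1.0353, Δt_y=3.8637
    x: enter (0,2) at t=0.3313 ← occupied
  → r_3 = 0.3313
beam 4: φ=270°, α=285°
  dir = (cos 285°, sin 285°) = (0.2588, -0.9659); from cell (1,2)
  next x-line at t=2.6273, next y-line at t=0.4245; Δt_x=3.8637, Δt_y=1.0353
    y: enter (1,1) at t=0.4245
    y: enter (1,0) at t=1.4597 ← occupied
  → r_4 = 1.4597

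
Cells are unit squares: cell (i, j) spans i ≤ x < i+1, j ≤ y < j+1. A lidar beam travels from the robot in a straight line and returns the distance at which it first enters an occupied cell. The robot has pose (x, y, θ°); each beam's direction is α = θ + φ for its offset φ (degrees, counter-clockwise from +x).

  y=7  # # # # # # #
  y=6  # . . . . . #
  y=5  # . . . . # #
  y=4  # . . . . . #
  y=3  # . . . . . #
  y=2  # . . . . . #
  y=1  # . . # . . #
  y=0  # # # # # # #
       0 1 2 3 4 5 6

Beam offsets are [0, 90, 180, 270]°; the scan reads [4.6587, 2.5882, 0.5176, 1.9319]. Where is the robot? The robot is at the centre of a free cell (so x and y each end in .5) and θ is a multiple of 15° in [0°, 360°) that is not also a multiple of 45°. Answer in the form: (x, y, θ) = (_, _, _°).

(x, y, θ) = (1.5, 4.5, 345°)

Candidates: 28 free-cell centres × 16 headings = 448 poses. Raycast each; keep the one whose scan matches to 4 dp.
  (2.5, 3.5, 105°): beam 1 = 3.6235 ≠ 4.6587 ✗
  (4.5, 3.5, 240°): beam 1 = 1.7321 ≠ 4.6587 ✗
  (1.5, 6.5, 330°): beam 1 = 5.1962 ≠ 4.6587 ✗
  …
  (1.5, 4.5, 345°): r_1=4.6587, r_2=2.5882, r_3=0.5176, r_4=1.9319 — all match ✓
No second candidate reproduces the full scan.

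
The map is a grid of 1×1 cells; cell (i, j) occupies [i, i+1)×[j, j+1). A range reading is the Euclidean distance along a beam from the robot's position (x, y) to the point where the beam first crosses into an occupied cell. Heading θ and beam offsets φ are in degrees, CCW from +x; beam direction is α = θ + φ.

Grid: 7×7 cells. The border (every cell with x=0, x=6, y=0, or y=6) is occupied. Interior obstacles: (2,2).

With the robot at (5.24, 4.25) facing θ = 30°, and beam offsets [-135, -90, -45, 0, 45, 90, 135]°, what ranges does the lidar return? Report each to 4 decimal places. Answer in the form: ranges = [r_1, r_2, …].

ranges = [3.3646, 1.5200, 0.7868, 0.8776, 1.8117, 2.0207, 4.3896]

beam 1: φ=-135°, α=255°
  dir = (cos 255°, sin 255°) = (-0.2588, -0.9659); from cell (5,4)
  next x-line at t=0.9273, next y-line at t=0.2588; Δt_x=3.8637, Δt_y=1.0353
    y: enter (5,3) at t=0.2588
    x: enter (4,3) at t=0.9273
    y: enter (4,2) at t=1.2941
    y: enter (4,1) at t=2.3294
    y: enter (4,0) at t=3.3646 ← occupied
  → r_1 = 3.3646
beam 2: φ=-90°, α=300°
  dir = (cos 300°, sin 300°) = (0.5000, -0.8660); from cell (5,4)
  next x-line at t=1.5200, next y-line at t=0.2887; Δt_x=2.0000, Δt_y=1.1547
    y: enter (5,3) at t=0.2887
    y: enter (5,2) at t=1.4434
    x: enter (6,2) at t=1.5200 ← occupied
  → r_2 = 1.5200
beam 3: φ=-45°, α=345°
  dir = (cos 345°, sin 345°) = (0.9659, -0.2588); from cell (5,4)
  next x-line at t=0.7868, next y-line at t=0.9659; Δt_x=1.0353, Δt_y=3.8637
    x: enter (6,4) at t=0.7868 ← occupied
  → r_3 = 0.7868
beam 4: φ=0°, α=30°
  dir = (cos 30°, sin 30°) = (0.8660, 0.5000); from cell (5,4)
  next x-line at t=0.8776, next y-line at t=1.5000; Δt_x=1.1547, Δt_y=2.0000
    x: enter (6,4) at t=0.8776 ← occupied
  → r_4 = 0.8776
beam 5: φ=45°, α=75°
  dir = (cos 75°, sin 75°) = (0.2588, 0.9659); from cell (5,4)
  next x-line at t=2.9364, next y-line at t=0.7765; Δt_x=3.8637, Δt_y=1.0353
    y: enter (5,5) at t=0.7765
    y: enter (5,6) at t=1.8117 ← occupied
  → r_5 = 1.8117
beam 6: φ=90°, α=120°
  dir = (cos 120°, sin 120°) = (-0.5000, 0.8660); from cell (5,4)
  next x-line at t=0.4800, next y-line at t=0.8660; Δt_x=2.0000, Δt_y=1.1547
    x: enter (4,4) at t=0.4800
    y: enter (4,5) at t=0.8660
    y: enter (4,6) at t=2.0207 ← occupied
  → r_6 = 2.0207
beam 7: φ=135°, α=165°
  dir = (cos 165°, sin 165°) = (-0.9659, 0.2588); from cell (5,4)
  next x-line at t=0.2485, next y-line at t=2.8978; Δt_x=1.0353, Δt_y=3.8637
    x: enter (4,4) at t=0.2485
    x: enter (3,4) at t=1.2837
    x: enter (2,4) at t=2.3190
    y: enter (2,5) at t=2.8978
    x: enter (1,5) at t=3.3543
    x: enter (0,5) at t=4.3896 ← occupied
  → r_7 = 4.3896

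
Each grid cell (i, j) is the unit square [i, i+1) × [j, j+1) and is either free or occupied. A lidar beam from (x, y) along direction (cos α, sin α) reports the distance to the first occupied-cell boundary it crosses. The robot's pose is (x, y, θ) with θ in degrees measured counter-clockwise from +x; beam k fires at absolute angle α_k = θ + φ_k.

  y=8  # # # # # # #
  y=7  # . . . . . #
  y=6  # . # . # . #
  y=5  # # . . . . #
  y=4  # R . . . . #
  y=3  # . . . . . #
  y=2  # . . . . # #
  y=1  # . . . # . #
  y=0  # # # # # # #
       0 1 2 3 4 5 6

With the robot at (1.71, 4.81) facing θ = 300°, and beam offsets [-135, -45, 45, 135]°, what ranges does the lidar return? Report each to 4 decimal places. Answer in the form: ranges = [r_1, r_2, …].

ranges = [0.7341, 2.7432, 4.4413, 0.1967]

beam 1: φ=-135°, α=165°
  direction (-0.9659, 0.2588); cell (1,4); t to first gridline: x 0.7350, y 0.7341 (then +1.0353 / +3.8637)
    (1,5) via y @ 0.7341  # hit
  → r_1 = 0.7341
beam 2: φ=-45°, α=255°
  direction (-0.2588, -0.9659); cell (1,4); t to first gridline: x 2.7432, y 0.8386 (then +3.8637 / +1.0353)
    (1,3) via y @ 0.8386
    (1,2) via y @ 1.8738
    (0,2) via x @ 2.7432  # hit
  → r_2 = 2.7432
beam 3: φ=45°, α=345°
  direction (0.9659, -0.2588); cell (1,4); t to first gridline: x 0.3002, y 3.1296 (then +1.0353 / +3.8637)
    (2,4) via x @ 0.3002
    (3,4) via x @ 1.3355
    (4,4) via x @ 2.3708
    (4,3) via y @ 3.1296
    (5,3) via x @ 3.4061
    (6,3) via x @ 4.4413  # hit
  → r_3 = 4.4413
beam 4: φ=135°, α=75°
  direction (0.2588, 0.9659); cell (1,4); t to first gridline: x 1.1205, y 0.1967 (then +3.8637 / +1.0353)
    (1,5) via y @ 0.1967  # hit
  → r_4 = 0.1967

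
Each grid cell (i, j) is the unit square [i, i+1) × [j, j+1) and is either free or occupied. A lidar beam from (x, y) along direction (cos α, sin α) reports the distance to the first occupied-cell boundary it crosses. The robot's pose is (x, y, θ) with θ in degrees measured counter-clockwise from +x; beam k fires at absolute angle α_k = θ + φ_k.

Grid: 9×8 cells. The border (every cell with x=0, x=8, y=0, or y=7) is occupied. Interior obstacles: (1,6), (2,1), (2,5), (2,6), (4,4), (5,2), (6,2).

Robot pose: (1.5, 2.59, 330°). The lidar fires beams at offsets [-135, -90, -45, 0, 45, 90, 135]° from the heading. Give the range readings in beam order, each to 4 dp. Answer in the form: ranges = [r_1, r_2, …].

beam 1: φ=-135°, α=195°
  d=(-0.9659,-0.2588)  start (1,2)  tX=0.5176 tY=2.2796  stride 1/|dx|=1.0353 1/|dy|=3.8637
    cross x-line → (0,2), t=0.5176 (wall)
  → r_1 = 0.5176
beam 2: φ=-90°, α=240°
  d=(-0.5000,-0.8660)  start (1,2)  tX=1.0000 tY=0.6813  stride 1/|dx|=2.0000 1/|dy|=1.1547
    cross y-line → (1,1), t=0.6813
    cross x-line → (0,1), t=1.0000 (wall)
  → r_2 = 1.0000
beam 3: φ=-45°, α=285°
  d=(0.2588,-0.9659)  start (1,2)  tX=1.9319 tY=0.6108  stride 1/|dx|=3.8637 1/|dy|=1.0353
    cross y-line → (1,1), t=0.6108
    cross y-line → (1,0), t=1.6461 (wall)
  → r_3 = 1.6461
beam 4: φ=0°, α=330°
  d=(0.8660,-0.5000)  start (1,2)  tX=0.5774 tY=1.1800  stride 1/|dx|=1.1547 1/|dy|=2.0000
    cross x-line → (2,2), t=0.5774
    cross y-line → (2,1), t=1.1800 (wall)
  → r_4 = 1.1800
beam 5: φ=45°, α=15°
  d=(0.9659,0.2588)  start (1,2)  tX=0.5176 tY=1.5841  stride 1/|dx|=1.0353 1/|dy|=3.8637
    cross x-line → (2,2), t=0.5176
    cross x-line → (3,2), t=1.5529
    cross y-line → (3,3), t=1.5841
    cross x-line → (4,3), t=2.5882
    cross x-line → (5,3), t=3.6235
    cross x-line → (6,3), t=4.6587
    cross y-line → (6,4), t=5.4478
    cross x-line → (7,4), t=5.6940
    cross x-line → (8,4), t=6.7293 (wall)
  → r_5 = 6.7293
beam 6: φ=90°, α=60°
  d=(0.5000,0.8660)  start (1,2)  tX=1.0000 tY=0.4734  stride 1/|dx|=2.0000 1/|dy|=1.1547
    cross y-line → (1,3), t=0.4734
    cross x-line → (2,3), t=1.0000
    cross y-line → (2,4), t=1.6281
    cross y-line → (2,5), t=2.7828 (wall)
  → r_6 = 2.7828
beam 7: φ=135°, α=105°
  d=(-0.2588,0.9659)  start (1,2)  tX=1.9319 tY=0.4245  stride 1/|dx|=3.8637 1/|dy|=1.0353
    cross y-line → (1,3), t=0.4245
    cross y-line → (1,4), t=1.4597
    cross x-line → (0,4), t=1.9319 (wall)
  → r_7 = 1.9319

ranges = [0.5176, 1.0000, 1.6461, 1.1800, 6.7293, 2.7828, 1.9319]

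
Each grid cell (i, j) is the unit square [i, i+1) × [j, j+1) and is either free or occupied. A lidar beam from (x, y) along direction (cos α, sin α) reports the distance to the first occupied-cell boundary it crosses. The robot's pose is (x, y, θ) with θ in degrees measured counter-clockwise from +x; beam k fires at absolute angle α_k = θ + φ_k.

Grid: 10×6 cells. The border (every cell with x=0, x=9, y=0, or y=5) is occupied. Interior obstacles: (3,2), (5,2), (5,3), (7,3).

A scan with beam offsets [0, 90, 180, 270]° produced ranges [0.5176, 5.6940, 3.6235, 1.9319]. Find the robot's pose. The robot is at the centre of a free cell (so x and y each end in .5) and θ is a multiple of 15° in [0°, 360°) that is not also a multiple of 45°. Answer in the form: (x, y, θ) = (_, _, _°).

The pose lattice has 28·16 = 448 candidates. Test each by forward raycasting.
  (1.5, 1.5, 150°): beam 1 = 0.5774 ≠ 0.5176 ✗
  (6.5, 3.5, 120°): beam 1 = 1.7321 ≠ 0.5176 ✗
  (8.5, 4.5, 150°): beam 1 = 1.0000 ≠ 0.5176 ✗
  …
  (6.5, 4.5, 105°): r_1=0.5176, r_2=5.6940, r_3=3.6235, r_4=1.9319 — all match ✓
Only this pose fits every beam.

(x, y, θ) = (6.5, 4.5, 105°)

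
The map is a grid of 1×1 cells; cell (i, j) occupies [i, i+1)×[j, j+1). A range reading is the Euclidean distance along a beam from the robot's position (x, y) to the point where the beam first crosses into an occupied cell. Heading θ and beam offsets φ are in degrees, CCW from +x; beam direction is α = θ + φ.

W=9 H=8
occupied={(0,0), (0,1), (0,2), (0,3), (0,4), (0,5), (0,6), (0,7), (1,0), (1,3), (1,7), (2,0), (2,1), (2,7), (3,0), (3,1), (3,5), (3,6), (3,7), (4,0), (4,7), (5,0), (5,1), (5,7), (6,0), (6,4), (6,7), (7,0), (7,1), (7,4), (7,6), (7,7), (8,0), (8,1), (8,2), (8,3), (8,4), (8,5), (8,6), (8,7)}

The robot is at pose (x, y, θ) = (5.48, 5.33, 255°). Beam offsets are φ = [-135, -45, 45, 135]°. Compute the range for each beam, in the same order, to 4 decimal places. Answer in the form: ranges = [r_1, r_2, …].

beam 1: φ=-135°, α=120°
  cosα=-0.5000 sinα=0.8660 | (5,5) | tMaxX 0.9600 tMaxY 0.7736 | tΔX 2.0000 tΔY 1.1547
    t=0.7736 [y] (5,6)
    t=0.9600 [x] (4,6)
    t=1.9283 [y] (4,7) — stop
  → r_1 = 1.9283
beam 2: φ=-45°, α=210°
  cosα=-0.8660 sinα=-0.5000 | (5,5) | tMaxX 0.5543 tMaxY 0.6600 | tΔX 1.1547 tΔY 2.0000
    t=0.5543 [x] (4,5)
    t=0.6600 [y] (4,4)
    t=1.7090 [x] (3,4)
    t=2.6600 [y] (3,3)
    t=2.8637 [x] (2,3)
    t=4.0184 [x] (1,3) — stop
  → r_2 = 4.0184
beam 3: φ=45°, α=300°
  cosα=0.5000 sinα=-0.8660 | (5,5) | tMaxX 1.0400 tMaxY 0.3811 | tΔX 2.0000 tΔY 1.1547
    t=0.3811 [y] (5,4)
    t=1.0400 [x] (6,4) — stop
  → r_3 = 1.0400
beam 4: φ=135°, α=30°
  cosα=0.8660 sinα=0.5000 | (5,5) | tMaxX 0.6004 tMaxY 1.3400 | tΔX 1.1547 tΔY 2.0000
    t=0.6004 [x] (6,5)
    t=1.3400 [y] (6,6)
    t=1.7551 [x] (7,6) — stop
  → r_4 = 1.7551

ranges = [1.9283, 4.0184, 1.0400, 1.7551]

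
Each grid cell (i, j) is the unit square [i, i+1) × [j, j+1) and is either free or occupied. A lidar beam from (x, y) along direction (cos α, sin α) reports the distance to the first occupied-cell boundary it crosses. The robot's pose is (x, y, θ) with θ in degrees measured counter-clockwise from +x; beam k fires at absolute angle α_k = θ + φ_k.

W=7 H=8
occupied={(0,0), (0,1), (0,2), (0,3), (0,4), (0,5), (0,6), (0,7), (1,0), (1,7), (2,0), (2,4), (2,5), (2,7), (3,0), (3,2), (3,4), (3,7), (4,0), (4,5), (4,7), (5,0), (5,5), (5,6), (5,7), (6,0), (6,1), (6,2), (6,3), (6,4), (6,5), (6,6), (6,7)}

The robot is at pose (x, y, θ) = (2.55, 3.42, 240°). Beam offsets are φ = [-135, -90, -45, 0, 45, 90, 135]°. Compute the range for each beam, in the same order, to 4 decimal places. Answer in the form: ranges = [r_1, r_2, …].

ranges = [0.6005, 1.7898, 1.6047, 2.7944, 2.5054, 0.8400, 3.5717]

beam 1: φ=-135°, α=105°
  direction (-0.2588, 0.9659); cell (2,3); t to first gridline: x 2.1250, y 0.6005 (then +3.8637 / +1.0353)
    (2,4) via y @ 0.6005  # hit
  → r_1 = 0.6005
beam 2: φ=-90°, α=150°
  direction (-0.8660, 0.5000); cell (2,3); t to first gridline: x 0.6351, y 1.1600 (then +1.1547 / +2.0000)
    (1,3) via x @ 0.6351
    (1,4) via y @ 1.1600
    (0,4) via x @ 1.7898  # hit
  → r_2 = 1.7898
beam 3: φ=-45°, α=195°
  direction (-0.9659, -0.2588); cell (2,3); t to first gridline: x 0.5694, y 1.6228 (then +1.0353 / +3.8637)
    (1,3) via x @ 0.5694
    (0,3) via x @ 1.6047  # hit
  → r_3 = 1.6047
beam 4: φ=0°, α=240°
  direction (-0.5000, -0.8660); cell (2,3); t to first gridline: x 1.1000, y 0.4850 (then +2.0000 / +1.1547)
    (2,2) via y @ 0.4850
    (1,2) via x @ 1.1000
    (1,1) via y @ 1.6397
    (1,0) via y @ 2.7944  # hit
  → r_4 = 2.7944
beam 5: φ=45°, α=285°
  direction (0.2588, -0.9659); cell (2,3); t to first gridline: x 1.7387, y 0.4348 (then +3.8637 / +1.0353)
    (2,2) via y @ 0.4348
    (2,1) via y @ 1.4701
    (3,1) via x @ 1.7387
    (3,0) via y @ 2.5054  # hit
  → r_5 = 2.5054
beam 6: φ=90°, α=330°
  direction (0.8660, -0.5000); cell (2,3); t to first gridline: x 0.5196, y 0.8400 (then +1.1547 / +2.0000)
    (3,3) via x @ 0.5196
    (3,2) via y @ 0.8400  # hit
  → r_6 = 0.8400
beam 7: φ=135°, α=15°
  direction (0.9659, 0.2588); cell (2,3); t to first gridline: x 0.4659, y 2.2409 (then +1.0353 / +3.8637)
    (3,3) via x @ 0.4659
    (4,3) via x @ 1.5012
    (4,4) via y @ 2.2409
    (5,4) via x @ 2.5364
    (6,4) via x @ 3.5717  # hit
  → r_7 = 3.5717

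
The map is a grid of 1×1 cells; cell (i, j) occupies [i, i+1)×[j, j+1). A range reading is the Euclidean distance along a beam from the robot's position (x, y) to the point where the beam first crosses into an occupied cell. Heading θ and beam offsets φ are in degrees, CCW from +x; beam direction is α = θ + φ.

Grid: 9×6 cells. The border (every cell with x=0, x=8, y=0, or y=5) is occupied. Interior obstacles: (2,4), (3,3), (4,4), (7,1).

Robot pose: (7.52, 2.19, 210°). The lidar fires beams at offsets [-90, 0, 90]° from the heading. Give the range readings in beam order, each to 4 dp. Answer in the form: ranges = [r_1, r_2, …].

ranges = [3.2447, 0.3800, 0.2194]

beam 1: φ=-90°, α=120°
  cosα=-0.5000 sinα=0.8660 | (7,2) | tMaxX 1.0400 tMaxY 0.9353 | tΔX 2.0000 tΔY 1.1547
    t=0.9353 [y] (7,3)
    t=1.0400 [x] (6,3)
    t=2.0900 [y] (6,4)
    t=3.0400 [x] (5,4)
    t=3.2447 [y] (5,5) — stop
  → r_1 = 3.2447
beam 2: φ=0°, α=210°
  cosα=-0.8660 sinα=-0.5000 | (7,2) | tMaxX 0.6004 tMaxY 0.3800 | tΔX 1.1547 tΔY 2.0000
    t=0.3800 [y] (7,1) — stop
  → r_2 = 0.3800
beam 3: φ=90°, α=300°
  cosα=0.5000 sinα=-0.8660 | (7,2) | tMaxX 0.9600 tMaxY 0.2194 | tΔX 2.0000 tΔY 1.1547
    t=0.2194 [y] (7,1) — stop
  → r_3 = 0.2194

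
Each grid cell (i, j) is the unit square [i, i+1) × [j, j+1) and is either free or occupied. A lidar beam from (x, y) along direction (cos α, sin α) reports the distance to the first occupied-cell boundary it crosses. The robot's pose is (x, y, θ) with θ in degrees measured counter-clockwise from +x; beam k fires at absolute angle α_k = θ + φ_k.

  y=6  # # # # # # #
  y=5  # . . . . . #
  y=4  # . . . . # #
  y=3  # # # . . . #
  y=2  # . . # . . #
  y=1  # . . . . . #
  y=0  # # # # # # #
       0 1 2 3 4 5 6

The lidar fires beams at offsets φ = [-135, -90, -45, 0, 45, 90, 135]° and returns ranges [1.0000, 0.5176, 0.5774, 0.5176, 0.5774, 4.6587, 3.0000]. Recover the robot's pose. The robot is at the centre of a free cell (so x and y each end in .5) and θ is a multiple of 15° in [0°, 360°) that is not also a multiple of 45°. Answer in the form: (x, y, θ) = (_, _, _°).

Enumerate (i+0.5, j+0.5, θ) over the 21 free cells and 16 admissible headings. For each, cast all 7 beams and compare to the given ranges.
  (2.5, 5.5, 210°): beam 1 = 0.5176 ≠ 1.0000 ✗
  (5.5, 5.5, 60°): beam 1 = 0.5176 ≠ 1.0000 ✗
  (4.5, 1.5, 120°): beam 1 = 1.5529 ≠ 1.0000 ✗
  …
  (1.5, 4.5, 255°): r_1=1.0000, r_2=0.5176, r_3=0.5774, r_4=0.5176, r_5=0.5774, r_6=4.6587, r_7=3.0000 — all match ✓
No second candidate reproduces the full scan.

(x, y, θ) = (1.5, 4.5, 255°)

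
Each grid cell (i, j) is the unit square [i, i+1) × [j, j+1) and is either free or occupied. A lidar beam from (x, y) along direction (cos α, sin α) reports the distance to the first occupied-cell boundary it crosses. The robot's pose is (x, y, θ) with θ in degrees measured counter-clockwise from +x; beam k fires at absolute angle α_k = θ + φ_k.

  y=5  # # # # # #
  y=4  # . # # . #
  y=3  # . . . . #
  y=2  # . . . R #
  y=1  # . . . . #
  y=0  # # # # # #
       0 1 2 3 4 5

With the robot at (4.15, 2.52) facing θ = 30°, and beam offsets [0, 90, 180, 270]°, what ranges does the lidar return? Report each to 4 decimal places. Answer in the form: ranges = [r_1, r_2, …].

ranges = [0.9815, 1.7090, 3.0400, 1.7000]

beam 1: φ=0°, α=30°
  dir = (cos 30°, sin 30°) = (0.8660, 0.5000); from cell (4,2)
  next x-line at t=0.9815, next y-line at t=0.9600; Δt_x=1.1547, Δt_y=2.0000
    y: enter (4,3) at t=0.9600
    x: enter (5,3) at t=0.9815 ← occupied
  → r_1 = 0.9815
beam 2: φ=90°, α=120°
  dir = (cos 120°, sin 120°) = (-0.5000, 0.8660); from cell (4,2)
  next x-line at t=0.3000, next y-line at t=0.5543; Δt_x=2.0000, Δt_y=1.1547
    x: enter (3,2) at t=0.3000
    y: enter (3,3) at t=0.5543
    y: enter (3,4) at t=1.7090 ← occupied
  → r_2 = 1.7090
beam 3: φ=180°, α=210°
  dir = (cos 210°, sin 210°) = (-0.8660, -0.5000); from cell (4,2)
  next x-line at t=0.1732, next y-line at t=1.0400; Δt_x=1.1547, Δt_y=2.0000
    x: enter (3,2) at t=0.1732
    y: enter (3,1) at t=1.0400
    x: enter (2,1) at t=1.3279
    x: enter (1,1) at t=2.4826
    y: enter (1,0) at t=3.0400 ← occupied
  → r_3 = 3.0400
beam 4: φ=270°, α=300°
  dir = (cos 300°, sin 300°) = (0.5000, -0.8660); from cell (4,2)
  next x-line at t=1.7000, next y-line at t=0.6004; Δt_x=2.0000, Δt_y=1.1547
    y: enter (4,1) at t=0.6004
    x: enter (5,1) at t=1.7000 ← occupied
  → r_4 = 1.7000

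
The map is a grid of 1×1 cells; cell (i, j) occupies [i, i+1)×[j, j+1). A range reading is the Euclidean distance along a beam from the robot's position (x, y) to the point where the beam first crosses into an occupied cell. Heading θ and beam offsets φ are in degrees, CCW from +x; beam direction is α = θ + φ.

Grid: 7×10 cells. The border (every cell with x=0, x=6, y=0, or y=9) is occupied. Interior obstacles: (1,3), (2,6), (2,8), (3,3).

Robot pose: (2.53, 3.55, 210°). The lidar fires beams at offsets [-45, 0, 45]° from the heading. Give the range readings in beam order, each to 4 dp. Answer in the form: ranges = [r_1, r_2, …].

ranges = [0.5487, 0.6120, 2.6400]

beam 1: φ=-45°, α=165°
  dir = (cos 165°, sin 165°) = (-0.9659, 0.2588); from cell (2,3)
  next x-line at t=0.5487, next y-line at t=1.7387; Δt_x=1.0353, Δt_y=3.8637
    x: enter (1,3) at t=0.5487 ← occupied
  → r_1 = 0.5487
beam 2: φ=0°, α=210°
  dir = (cos 210°, sin 210°) = (-0.8660, -0.5000); from cell (2,3)
  next x-line at t=0.6120, next y-line at t=1.1000; Δt_x=1.1547, Δt_y=2.0000
    x: enter (1,3) at t=0.6120 ← occupied
  → r_2 = 0.6120
beam 3: φ=45°, α=255°
  dir = (cos 255°, sin 255°) = (-0.2588, -0.9659); from cell (2,3)
  next x-line at t=2.0478, next y-line at t=0.5694; Δt_x=3.8637, Δt_y=1.0353
    y: enter (2,2) at t=0.5694
    y: enter (2,1) at t=1.6047
    x: enter (1,1) at t=2.0478
    y: enter (1,0) at t=2.6400 ← occupied
  → r_3 = 2.6400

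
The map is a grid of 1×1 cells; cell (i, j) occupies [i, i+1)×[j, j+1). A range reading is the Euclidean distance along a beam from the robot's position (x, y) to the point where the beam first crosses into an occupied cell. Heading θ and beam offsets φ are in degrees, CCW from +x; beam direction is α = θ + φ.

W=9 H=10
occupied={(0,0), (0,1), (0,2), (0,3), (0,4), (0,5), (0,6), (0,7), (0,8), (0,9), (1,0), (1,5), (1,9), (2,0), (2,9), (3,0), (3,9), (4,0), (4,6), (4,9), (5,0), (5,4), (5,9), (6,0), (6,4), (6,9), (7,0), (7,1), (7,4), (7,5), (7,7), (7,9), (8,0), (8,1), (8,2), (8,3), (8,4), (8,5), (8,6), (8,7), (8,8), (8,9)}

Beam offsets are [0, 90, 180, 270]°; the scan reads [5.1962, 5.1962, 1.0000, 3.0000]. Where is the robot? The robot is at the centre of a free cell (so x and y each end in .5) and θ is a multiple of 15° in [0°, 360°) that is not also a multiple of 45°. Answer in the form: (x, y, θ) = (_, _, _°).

(x, y, θ) = (2.5, 4.5, 330°)

Enumerate (i+0.5, j+0.5, θ) over the 48 free cells and 16 admissible headings. For each, cast all 4 beams and compare to the given ranges.
  (1.5, 1.5, 15°): beam 1 = 6.7293 ≠ 5.1962 ✗
  (6.5, 5.5, 165°): beam 1 = 1.9319 ≠ 5.1962 ✗
  (7.5, 3.5, 60°): beam 1 = 0.5774 ≠ 5.1962 ✗
  …
  (2.5, 4.5, 330°): r_1=5.1962, r_2=5.1962, r_3=1.0000, r_4=3.0000 — all match ✓
No second candidate reproduces the full scan.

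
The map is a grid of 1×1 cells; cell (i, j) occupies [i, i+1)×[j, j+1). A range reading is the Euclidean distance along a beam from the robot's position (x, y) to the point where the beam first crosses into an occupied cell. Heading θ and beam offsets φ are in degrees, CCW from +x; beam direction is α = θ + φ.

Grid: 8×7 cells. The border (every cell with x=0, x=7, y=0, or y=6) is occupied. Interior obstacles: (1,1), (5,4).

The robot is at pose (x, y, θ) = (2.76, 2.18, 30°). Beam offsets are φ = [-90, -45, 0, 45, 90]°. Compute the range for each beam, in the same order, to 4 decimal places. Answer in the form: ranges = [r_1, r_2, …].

beam 1: φ=-90°, α=300°
  d=(0.5000,-0.8660)  start (2,2)  tX=0.4800 tY=0.2078  stride 1/|dx|=2.0000 1/|dy|=1.1547
    cross y-line → (2,1), t=0.2078
    cross x-line → (3,1), t=0.4800
    cross y-line → (3,0), t=1.3625 (wall)
  → r_1 = 1.3625
beam 2: φ=-45°, α=345°
  d=(0.9659,-0.2588)  start (2,2)  tX=0.2485 tY=0.6955  stride 1/|dx|=1.0353 1/|dy|=3.8637
    cross x-line → (3,2), t=0.2485
    cross y-line → (3,1), t=0.6955
    cross x-line → (4,1), t=1.2837
    cross x-line → (5,1), t=2.3190
    cross x-line → (6,1), t=3.3543
    cross x-line → (7,1), t=4.3896 (wall)
  → r_2 = 4.3896
beam 3: φ=0°, α=30°
  d=(0.8660,0.5000)  start (2,2)  tX=0.2771 tY=1.6400  stride 1/|dx|=1.1547 1/|dy|=2.0000
    cross x-line → (3,2), t=0.2771
    cross x-line → (4,2), t=1.4318
    cross y-line → (4,3), t=1.6400
    cross x-line → (5,3), t=2.5865
    cross y-line → (5,4), t=3.6400 (wall)
  → r_3 = 3.6400
beam 4: φ=45°, α=75°
  d=(0.2588,0.9659)  start (2,2)  tX=0.9273 tY=0.8489  stride 1/|dx|=3.8637 1/|dy|=1.0353
    cross y-line → (2,3), t=0.8489
    cross x-line → (3,3), t=0.9273
    cross y-line → (3,4), t=1.8842
    cross y-line → (3,5), t=2.9195
    cross y-line → (3,6), t=3.9548 (wall)
  → r_4 = 3.9548
beam 5: φ=90°, α=120°
  d=(-0.5000,0.8660)  start (2,2)  tX=1.5200 tY=0.9469  stride 1/|dx|=2.0000 1/|dy|=1.1547
    cross y-line → (2,3), t=0.9469
    cross x-line → (1,3), t=1.5200
    cross y-line → (1,4), t=2.1016
    cross y-line → (1,5), t=3.2563
    cross x-line → (0,5), t=3.5200 (wall)
  → r_5 = 3.5200

ranges = [1.3625, 4.3896, 3.6400, 3.9548, 3.5200]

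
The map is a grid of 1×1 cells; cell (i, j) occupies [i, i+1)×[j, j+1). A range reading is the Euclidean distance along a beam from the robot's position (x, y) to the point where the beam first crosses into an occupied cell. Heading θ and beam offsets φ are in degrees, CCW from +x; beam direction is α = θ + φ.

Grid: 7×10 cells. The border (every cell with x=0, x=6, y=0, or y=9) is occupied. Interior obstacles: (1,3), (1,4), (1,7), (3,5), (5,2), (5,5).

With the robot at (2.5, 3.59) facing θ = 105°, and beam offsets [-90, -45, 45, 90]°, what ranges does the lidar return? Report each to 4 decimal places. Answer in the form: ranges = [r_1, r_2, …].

ranges = [3.6235, 1.6281, 0.5774, 0.5176]

beam 1: φ=-90°, α=15°
  dir = (cos 15°, sin 15°) = (0.9659, 0.2588); from cell (2,3)
  next x-line at t=0.5176, next y-line at t=1.5841; Δt_x=1.0353, Δt_y=3.8637
    x: enter (3,3) at t=0.5176
    x: enter (4,3) at t=1.5529
    y: enter (4,4) at t=1.5841
    x: enter (5,4) at t=2.5882
    x: enter (6,4) at t=3.6235 ← occupied
  → r_1 = 3.6235
beam 2: φ=-45°, α=60°
  dir = (cos 60°, sin 60°) = (0.5000, 0.8660); from cell (2,3)
  next x-line at t=1.0000, next y-line at t=0.4734; Δt_x=2.0000, Δt_y=1.1547
    y: enter (2,4) at t=0.4734
    x: enter (3,4) at t=1.0000
    y: enter (3,5) at t=1.6281 ← occupied
  → r_2 = 1.6281
beam 3: φ=45°, α=150°
  dir = (cos 150°, sin 150°) = (-0.8660, 0.5000); from cell (2,3)
  next x-line at t=0.5774, next y-line at t=0.8200; Δt_x=1.1547, Δt_y=2.0000
    x: enter (1,3) at t=0.5774 ← occupied
  → r_3 = 0.5774
beam 4: φ=90°, α=195°
  dir = (cos 195°, sin 195°) = (-0.9659, -0.2588); from cell (2,3)
  next x-line at t=0.5176, next y-line at t=2.2796; Δt_x=1.0353, Δt_y=3.8637
    x: enter (1,3) at t=0.5176 ← occupied
  → r_4 = 0.5176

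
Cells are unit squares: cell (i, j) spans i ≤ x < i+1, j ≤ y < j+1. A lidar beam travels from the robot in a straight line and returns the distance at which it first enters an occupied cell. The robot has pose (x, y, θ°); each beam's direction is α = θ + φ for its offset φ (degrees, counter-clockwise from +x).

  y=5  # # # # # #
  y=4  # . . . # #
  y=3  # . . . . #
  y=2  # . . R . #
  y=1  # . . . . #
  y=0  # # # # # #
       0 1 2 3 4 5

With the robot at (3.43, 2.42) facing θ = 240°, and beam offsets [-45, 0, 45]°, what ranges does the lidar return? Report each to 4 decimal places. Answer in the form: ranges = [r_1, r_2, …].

ranges = [2.5157, 1.6397, 1.4701]

beam 1: φ=-45°, α=195°
  d=(-0.9659,-0.2588)  start (3,2)  tX=0.4452 tY=1.6228  stride 1/|dx|=1.0353 1/|dy|=3.8637
    cross x-line → (2,2), t=0.4452
    cross x-line → (1,2), t=1.4804
    cross y-line → (1,1), t=1.6228
    cross x-line → (0,1), t=2.5157 (wall)
  → r_1 = 2.5157
beam 2: φ=0°, α=240°
  d=(-0.5000,-0.8660)  start (3,2)  tX=0.8600 tY=0.4850  stride 1/|dx|=2.0000 1/|dy|=1.1547
    cross y-line → (3,1), t=0.4850
    cross x-line → (2,1), t=0.8600
    cross y-line → (2,0), t=1.6397 (wall)
  → r_2 = 1.6397
beam 3: φ=45°, α=285°
  d=(0.2588,-0.9659)  start (3,2)  tX=2.2023 tY=0.4348  stride 1/|dx|=3.8637 1/|dy|=1.0353
    cross y-line → (3,1), t=0.4348
    cross y-line → (3,0), t=1.4701 (wall)
  → r_3 = 1.4701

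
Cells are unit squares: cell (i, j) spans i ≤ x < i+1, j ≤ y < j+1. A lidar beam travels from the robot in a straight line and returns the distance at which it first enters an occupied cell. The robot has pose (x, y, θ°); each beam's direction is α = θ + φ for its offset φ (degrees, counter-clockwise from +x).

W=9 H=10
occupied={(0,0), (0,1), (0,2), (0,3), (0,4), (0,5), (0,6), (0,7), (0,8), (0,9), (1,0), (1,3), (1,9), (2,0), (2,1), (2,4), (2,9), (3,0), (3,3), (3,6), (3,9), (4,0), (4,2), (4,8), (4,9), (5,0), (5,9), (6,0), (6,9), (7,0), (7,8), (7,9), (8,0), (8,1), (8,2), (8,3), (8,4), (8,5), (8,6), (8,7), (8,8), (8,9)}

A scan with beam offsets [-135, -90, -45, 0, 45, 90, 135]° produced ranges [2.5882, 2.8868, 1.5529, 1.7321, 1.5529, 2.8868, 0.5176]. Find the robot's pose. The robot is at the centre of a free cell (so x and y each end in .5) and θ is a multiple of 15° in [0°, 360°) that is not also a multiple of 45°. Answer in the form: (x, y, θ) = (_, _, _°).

(x, y, θ) = (2.5, 6.5, 210°)

Candidates: 48 free-cell centres × 16 headings = 768 poses. Raycast each; keep the one whose scan matches to 4 dp.
  (5.5, 4.5, 30°): beam 1 = 1.9319 ≠ 2.5882 ✗
  (1.5, 6.5, 105°): beam 1 = 7.5056 ≠ 2.5882 ✗
  (2.5, 3.5, 255°): beam 1 = 0.5774 ≠ 2.5882 ✗
  (7.5, 7.5, 165°): beam 1 = 0.5774 ≠ 2.5882 ✗
  (3.5, 8.5, 165°): beam 1 = 0.5774 ≠ 2.5882 ✗
  …
  (2.5, 6.5, 210°): r_1=2.5882, r_2=2.8868, r_3=1.5529, r_4=1.7321, r_5=1.5529, r_6=2.8868, r_7=0.5176 — all match ✓
No second candidate reproduces the full scan.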